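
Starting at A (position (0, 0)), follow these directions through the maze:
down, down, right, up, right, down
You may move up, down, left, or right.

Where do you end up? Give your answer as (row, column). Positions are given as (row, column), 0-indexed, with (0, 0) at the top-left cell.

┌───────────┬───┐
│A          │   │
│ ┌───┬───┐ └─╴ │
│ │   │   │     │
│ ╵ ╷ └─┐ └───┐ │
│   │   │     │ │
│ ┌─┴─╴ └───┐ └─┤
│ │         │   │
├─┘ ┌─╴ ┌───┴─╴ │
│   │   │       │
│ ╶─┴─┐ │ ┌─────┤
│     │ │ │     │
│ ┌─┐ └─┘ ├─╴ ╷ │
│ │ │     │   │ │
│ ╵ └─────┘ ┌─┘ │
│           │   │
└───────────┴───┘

Following directions step by step:
Start: (0, 0)
  down: (0, 0) → (1, 0)
  down: (1, 0) → (2, 0)
  right: (2, 0) → (2, 1)
  up: (2, 1) → (1, 1)
  right: (1, 1) → (1, 2)
  down: (1, 2) → (2, 2)
Final position: (2, 2)

Path taken:

┌───────────┬───┐
│A          │   │
│ ┌───┬───┐ └─╴ │
│↓│↱ ↓│   │     │
│ ╵ ╷ └─┐ └───┐ │
│↳ ↑│B  │     │ │
│ ┌─┴─╴ └───┐ └─┤
│ │         │   │
├─┘ ┌─╴ ┌───┴─╴ │
│   │   │       │
│ ╶─┴─┐ │ ┌─────┤
│     │ │ │     │
│ ┌─┐ └─┘ ├─╴ ╷ │
│ │ │     │   │ │
│ ╵ └─────┘ ┌─┘ │
│           │   │
└───────────┴───┘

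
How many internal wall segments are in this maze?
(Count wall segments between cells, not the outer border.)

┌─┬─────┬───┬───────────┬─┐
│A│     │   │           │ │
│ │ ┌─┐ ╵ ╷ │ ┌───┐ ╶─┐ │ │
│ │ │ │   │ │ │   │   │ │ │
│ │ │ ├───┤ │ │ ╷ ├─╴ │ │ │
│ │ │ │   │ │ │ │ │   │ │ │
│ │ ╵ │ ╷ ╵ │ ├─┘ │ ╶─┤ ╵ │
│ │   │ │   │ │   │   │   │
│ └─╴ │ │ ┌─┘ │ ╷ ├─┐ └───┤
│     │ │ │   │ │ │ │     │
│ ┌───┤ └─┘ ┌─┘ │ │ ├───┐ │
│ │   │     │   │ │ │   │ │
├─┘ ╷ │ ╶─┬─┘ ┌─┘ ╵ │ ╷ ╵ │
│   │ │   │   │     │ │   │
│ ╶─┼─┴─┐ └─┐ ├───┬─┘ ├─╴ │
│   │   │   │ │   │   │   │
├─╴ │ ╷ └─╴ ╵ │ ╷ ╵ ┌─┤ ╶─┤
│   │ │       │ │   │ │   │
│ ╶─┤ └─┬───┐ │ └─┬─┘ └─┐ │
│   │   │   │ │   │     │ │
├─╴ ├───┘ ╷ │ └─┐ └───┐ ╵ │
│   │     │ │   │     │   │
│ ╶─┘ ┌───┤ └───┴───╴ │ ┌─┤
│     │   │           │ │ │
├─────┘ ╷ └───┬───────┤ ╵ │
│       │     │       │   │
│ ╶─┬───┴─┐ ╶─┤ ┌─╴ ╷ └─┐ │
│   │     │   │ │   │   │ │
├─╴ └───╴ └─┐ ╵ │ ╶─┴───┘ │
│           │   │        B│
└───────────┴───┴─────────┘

Counting internal wall segments:
Total internal walls: 168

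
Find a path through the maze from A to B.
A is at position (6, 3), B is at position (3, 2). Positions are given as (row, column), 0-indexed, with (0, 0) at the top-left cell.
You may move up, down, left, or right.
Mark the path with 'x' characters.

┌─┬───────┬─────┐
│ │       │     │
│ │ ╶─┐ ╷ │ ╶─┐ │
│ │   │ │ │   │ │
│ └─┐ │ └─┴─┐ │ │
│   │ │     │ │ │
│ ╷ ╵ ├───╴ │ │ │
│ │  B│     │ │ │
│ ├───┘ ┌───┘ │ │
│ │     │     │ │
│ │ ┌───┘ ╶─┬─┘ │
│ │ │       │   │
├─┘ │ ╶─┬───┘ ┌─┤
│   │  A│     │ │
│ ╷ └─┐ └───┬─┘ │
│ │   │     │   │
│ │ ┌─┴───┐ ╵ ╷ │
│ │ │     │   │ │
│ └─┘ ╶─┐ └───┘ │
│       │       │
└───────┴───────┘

Finding the shortest path from (6, 3) to (3, 2):
Path length: 40 steps
Directions: down → right → right → down → right → up → right → down → down → left → left → left → up → left → left → down → left → left → up → up → up → right → up → up → right → right → up → right → right → up → left → left → up → up → left → left → down → right → down → down

Solution:

┌─┬───────┬─────┐
│ │x x x  │     │
│ │ ╶─┐ ╷ │ ╶─┐ │
│ │x x│x│ │   │ │
│ └─┐ │ └─┴─┐ │ │
│   │x│x x x│ │ │
│ ╷ ╵ ├───╴ │ │ │
│ │  B│x x x│ │ │
│ ├───┘ ┌───┘ │ │
│ │x x x│     │ │
│ │ ┌───┘ ╶─┬─┘ │
│ │x│       │   │
├─┘ │ ╶─┬───┘ ┌─┤
│x x│  A│     │ │
│ ╷ └─┐ └───┬─┘ │
│x│   │x x x│x x│
│ │ ┌─┴───┐ ╵ ╷ │
│x│ │x x x│x x│x│
│ └─┘ ╶─┐ └───┘ │
│x x x  │x x x x│
└───────┴───────┘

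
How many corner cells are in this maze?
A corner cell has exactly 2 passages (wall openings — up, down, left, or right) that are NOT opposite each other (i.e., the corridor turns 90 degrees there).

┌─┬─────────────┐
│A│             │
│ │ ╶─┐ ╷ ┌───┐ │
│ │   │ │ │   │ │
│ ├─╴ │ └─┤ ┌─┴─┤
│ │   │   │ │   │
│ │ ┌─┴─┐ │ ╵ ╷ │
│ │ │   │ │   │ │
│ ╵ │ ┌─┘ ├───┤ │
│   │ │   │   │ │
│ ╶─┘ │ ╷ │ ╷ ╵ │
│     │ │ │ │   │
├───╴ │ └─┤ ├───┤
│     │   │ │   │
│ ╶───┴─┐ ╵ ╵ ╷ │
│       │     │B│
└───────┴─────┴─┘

Counting corner cells (2 non-opposite passages):
Total corners: 30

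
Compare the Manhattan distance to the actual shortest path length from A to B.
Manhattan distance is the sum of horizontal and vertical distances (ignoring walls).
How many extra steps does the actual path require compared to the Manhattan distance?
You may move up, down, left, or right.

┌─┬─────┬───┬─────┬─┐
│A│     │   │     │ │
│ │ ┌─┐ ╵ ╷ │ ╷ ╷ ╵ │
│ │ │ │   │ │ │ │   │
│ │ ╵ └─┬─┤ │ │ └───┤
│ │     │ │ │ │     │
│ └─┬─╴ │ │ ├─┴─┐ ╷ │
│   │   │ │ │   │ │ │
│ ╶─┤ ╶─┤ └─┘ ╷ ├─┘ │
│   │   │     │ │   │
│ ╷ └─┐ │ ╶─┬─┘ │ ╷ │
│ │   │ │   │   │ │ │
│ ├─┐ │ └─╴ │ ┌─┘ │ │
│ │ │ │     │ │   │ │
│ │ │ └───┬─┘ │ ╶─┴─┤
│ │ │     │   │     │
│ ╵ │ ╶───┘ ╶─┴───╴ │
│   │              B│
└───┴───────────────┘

Manhattan distance: |8 - 0| + |9 - 0| = 17
Actual path length: 17
Extra steps: 17 - 17 = 0

Solution:

┌─┬─────┬───┬─────┬─┐
│A│     │   │     │ │
│ │ ┌─┐ ╵ ╷ │ ╷ ╷ ╵ │
│↓│ │ │   │ │ │ │   │
│ │ ╵ └─┬─┤ │ │ └───┤
│↓│     │ │ │ │     │
│ └─┬─╴ │ │ ├─┴─┐ ╷ │
│↓  │   │ │ │   │ │ │
│ ╶─┤ ╶─┤ └─┘ ╷ ├─┘ │
│↳ ↓│   │     │ │   │
│ ╷ └─┐ │ ╶─┬─┘ │ ╷ │
│ │↳ ↓│ │   │   │ │ │
│ ├─┐ │ └─╴ │ ┌─┘ │ │
│ │ │↓│     │ │   │ │
│ │ │ └───┬─┘ │ ╶─┴─┤
│ │ │↓    │   │     │
│ ╵ │ ╶───┘ ╶─┴───╴ │
│   │↳ → → → → → → B│
└───┴───────────────┘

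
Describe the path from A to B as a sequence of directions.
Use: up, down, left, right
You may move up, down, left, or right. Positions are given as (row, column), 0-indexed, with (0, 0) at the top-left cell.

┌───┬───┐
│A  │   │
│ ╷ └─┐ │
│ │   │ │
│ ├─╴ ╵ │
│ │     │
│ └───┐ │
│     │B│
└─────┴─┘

Finding the path and converting it to directions:
Path through cells: (0,0) → (0,1) → (1,1) → (1,2) → (2,2) → (2,3) → (3,3)
Directions: right, down, right, down, right, down

Solution:

┌───┬───┐
│A ↓│   │
│ ╷ └─┐ │
│ │↳ ↓│ │
│ ├─╴ ╵ │
│ │  ↳ ↓│
│ └───┐ │
│     │B│
└─────┴─┘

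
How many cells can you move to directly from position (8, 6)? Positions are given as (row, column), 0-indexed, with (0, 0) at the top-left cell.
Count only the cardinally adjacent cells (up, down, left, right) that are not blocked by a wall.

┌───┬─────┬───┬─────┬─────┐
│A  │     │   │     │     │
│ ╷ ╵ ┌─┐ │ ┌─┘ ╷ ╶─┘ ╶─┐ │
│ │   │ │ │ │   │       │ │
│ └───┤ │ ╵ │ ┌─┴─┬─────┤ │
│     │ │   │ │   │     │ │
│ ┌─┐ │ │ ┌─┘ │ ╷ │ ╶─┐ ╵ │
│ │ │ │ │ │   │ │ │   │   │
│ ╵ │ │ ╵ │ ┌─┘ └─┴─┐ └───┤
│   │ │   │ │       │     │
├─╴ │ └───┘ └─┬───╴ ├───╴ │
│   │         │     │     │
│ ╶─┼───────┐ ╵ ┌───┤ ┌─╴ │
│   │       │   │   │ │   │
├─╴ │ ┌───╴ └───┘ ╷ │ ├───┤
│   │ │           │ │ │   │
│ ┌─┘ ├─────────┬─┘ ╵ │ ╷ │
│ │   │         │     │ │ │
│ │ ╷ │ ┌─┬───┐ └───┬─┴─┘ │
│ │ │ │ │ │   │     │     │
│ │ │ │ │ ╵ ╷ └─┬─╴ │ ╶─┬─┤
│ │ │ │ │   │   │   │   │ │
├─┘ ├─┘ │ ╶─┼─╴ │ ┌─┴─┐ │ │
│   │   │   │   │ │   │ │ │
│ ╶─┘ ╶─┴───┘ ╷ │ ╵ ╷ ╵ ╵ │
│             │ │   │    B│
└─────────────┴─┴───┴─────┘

Checking passable neighbors of (8, 6):
Neighbors: (8, 5), (8, 7)
Count: 2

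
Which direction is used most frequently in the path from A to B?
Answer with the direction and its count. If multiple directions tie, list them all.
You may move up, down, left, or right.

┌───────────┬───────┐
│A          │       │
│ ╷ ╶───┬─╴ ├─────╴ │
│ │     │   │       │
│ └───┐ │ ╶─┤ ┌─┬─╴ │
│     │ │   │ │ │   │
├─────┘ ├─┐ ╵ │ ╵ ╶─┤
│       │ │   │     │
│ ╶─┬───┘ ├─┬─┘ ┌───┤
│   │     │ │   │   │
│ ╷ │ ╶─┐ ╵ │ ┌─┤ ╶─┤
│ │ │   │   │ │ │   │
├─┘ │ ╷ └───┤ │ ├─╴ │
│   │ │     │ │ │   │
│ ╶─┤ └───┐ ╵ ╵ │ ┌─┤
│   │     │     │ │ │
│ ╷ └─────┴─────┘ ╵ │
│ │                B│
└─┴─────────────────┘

Directions: right, down, right, right, down, down, left, left, left, down, right, down, down, left, down, right, down, right, right, right, right, right, right, right, right
Counts: {'right': 13, 'down': 8, 'left': 4}
Most common: right (13 times)

Solution:

┌───────────┬───────┐
│A ↓        │       │
│ ╷ ╶───┬─╴ ├─────╴ │
│ │↳ → ↓│   │       │
│ └───┐ │ ╶─┤ ┌─┬─╴ │
│     │↓│   │ │ │   │
├─────┘ ├─┐ ╵ │ ╵ ╶─┤
│↓ ← ← ↲│ │   │     │
│ ╶─┬───┘ ├─┬─┘ ┌───┤
│↳ ↓│     │ │   │   │
│ ╷ │ ╶─┐ ╵ │ ┌─┤ ╶─┤
│ │↓│   │   │ │ │   │
├─┘ │ ╷ └───┤ │ ├─╴ │
│↓ ↲│ │     │ │ │   │
│ ╶─┤ └───┐ ╵ ╵ │ ┌─┤
│↳ ↓│     │     │ │ │
│ ╷ └─────┴─────┘ ╵ │
│ │↳ → → → → → → → B│
└─┴─────────────────┘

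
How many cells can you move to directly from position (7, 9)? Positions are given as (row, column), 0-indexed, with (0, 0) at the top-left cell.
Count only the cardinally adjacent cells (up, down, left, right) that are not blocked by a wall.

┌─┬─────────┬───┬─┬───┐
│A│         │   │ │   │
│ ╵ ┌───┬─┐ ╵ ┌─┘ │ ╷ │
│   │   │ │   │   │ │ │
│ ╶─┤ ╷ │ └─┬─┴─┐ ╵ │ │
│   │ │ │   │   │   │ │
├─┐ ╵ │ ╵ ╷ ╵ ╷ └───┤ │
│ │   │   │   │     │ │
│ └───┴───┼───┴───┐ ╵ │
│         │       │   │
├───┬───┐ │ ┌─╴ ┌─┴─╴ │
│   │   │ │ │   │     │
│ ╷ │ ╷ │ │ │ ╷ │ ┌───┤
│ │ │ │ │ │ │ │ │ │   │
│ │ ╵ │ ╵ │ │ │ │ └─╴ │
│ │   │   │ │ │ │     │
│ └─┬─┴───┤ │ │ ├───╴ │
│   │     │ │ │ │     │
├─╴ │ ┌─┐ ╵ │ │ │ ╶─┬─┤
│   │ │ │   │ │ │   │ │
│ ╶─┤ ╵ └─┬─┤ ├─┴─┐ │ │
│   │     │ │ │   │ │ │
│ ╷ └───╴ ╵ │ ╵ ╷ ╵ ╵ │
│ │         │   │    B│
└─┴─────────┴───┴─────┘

Checking passable neighbors of (7, 9):
Neighbors: (7, 8), (7, 10)
Count: 2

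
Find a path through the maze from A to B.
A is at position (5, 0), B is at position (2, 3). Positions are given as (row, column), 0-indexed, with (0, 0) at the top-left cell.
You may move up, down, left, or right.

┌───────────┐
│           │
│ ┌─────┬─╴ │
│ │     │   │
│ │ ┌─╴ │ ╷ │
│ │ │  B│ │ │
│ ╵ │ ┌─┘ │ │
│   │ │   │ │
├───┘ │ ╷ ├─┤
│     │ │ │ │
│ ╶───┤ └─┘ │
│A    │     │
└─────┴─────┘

Finding the shortest path from (5, 0) to (2, 3):
Path length: 6 steps
Directions: up → right → right → up → up → right

Solution:

┌───────────┐
│           │
│ ┌─────┬─╴ │
│ │     │   │
│ │ ┌─╴ │ ╷ │
│ │ │↱ B│ │ │
│ ╵ │ ┌─┘ │ │
│   │↑│   │ │
├───┘ │ ╷ ├─┤
│↱ → ↑│ │ │ │
│ ╶───┤ └─┘ │
│A    │     │
└─────┴─────┘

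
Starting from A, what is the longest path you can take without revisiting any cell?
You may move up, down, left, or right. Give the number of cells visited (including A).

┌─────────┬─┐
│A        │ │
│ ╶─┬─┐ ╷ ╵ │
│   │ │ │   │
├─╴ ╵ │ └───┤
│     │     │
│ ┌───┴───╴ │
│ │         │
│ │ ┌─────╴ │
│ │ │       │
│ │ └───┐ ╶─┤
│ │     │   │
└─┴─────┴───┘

Finding longest simple path using DFS:
Start: (0, 0)
Longest path visits 17 cells
Path: A → right → right → right → down → down → right → right → down → left → left → left → left → down → down → right → right

Solution:

┌─────────┬─┐
│A → → ↓  │ │
│ ╶─┬─┐ ╷ ╵ │
│   │ │↓│   │
├─╴ ╵ │ └───┤
│     │↳ → ↓│
│ ┌───┴───╴ │
│ │↓ ← ← ← ↲│
│ │ ┌─────╴ │
│ │↓│       │
│ │ └───┐ ╶─┤
│ │↳ → B│   │
└─┴─────┴───┘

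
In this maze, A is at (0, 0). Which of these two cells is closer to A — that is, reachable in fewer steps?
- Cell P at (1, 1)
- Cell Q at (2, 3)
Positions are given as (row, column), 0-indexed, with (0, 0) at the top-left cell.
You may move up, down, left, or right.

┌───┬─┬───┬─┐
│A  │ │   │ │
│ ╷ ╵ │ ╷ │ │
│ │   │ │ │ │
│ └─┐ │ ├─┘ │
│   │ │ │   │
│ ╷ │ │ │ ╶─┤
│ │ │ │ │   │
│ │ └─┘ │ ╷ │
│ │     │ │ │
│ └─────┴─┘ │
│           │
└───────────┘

Shortest path A → P at (1, 1): 2 steps
Shortest path A → Q at (2, 3): 9 steps

P is closer (2 steps vs 9 steps).

Path to P:

┌───┬─┬───┬─┐
│A ↓│ │   │ │
│ ╷ ╵ │ ╷ │ │
│ │P  │ │ │ │
│ └─┐ │ ├─┘ │
│   │ │ │   │
│ ╷ │ │ │ ╶─┤
│ │ │ │ │   │
│ │ └─┘ │ ╷ │
│ │     │ │ │
│ └─────┴─┘ │
│           │
└───────────┘

Path to Q:

┌───┬─┬───┬─┐
│A  │ │   │ │
│ ╷ ╵ │ ╷ │ │
│↓│   │ │ │ │
│ └─┐ │ ├─┘ │
│↳ ↓│ │Q│   │
│ ╷ │ │ │ ╶─┤
│ │↓│ │↑│   │
│ │ └─┘ │ ╷ │
│ │↳ → ↑│ │ │
│ └─────┴─┘ │
│           │
└───────────┘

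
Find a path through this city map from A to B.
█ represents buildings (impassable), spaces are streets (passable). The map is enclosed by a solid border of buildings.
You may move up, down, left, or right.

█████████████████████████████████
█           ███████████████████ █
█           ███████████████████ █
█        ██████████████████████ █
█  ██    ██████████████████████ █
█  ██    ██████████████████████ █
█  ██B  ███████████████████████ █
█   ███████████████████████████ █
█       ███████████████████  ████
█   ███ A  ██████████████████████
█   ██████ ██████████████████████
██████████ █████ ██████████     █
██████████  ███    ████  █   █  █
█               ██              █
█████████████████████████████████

Finding the shortest path from A to B:
Movement: cardinal only
Path length: 18 steps
Directions: left → up → left → left → left → left → up → left → up → up → up → up → right → right → right → down → down → down

Solution:

█████████████████████████████████
█           ███████████████████ █
█           ███████████████████ █
█ ↱→→↓   ██████████████████████ █
█ ↑██↓   ██████████████████████ █
█ ↑██↓   ██████████████████████ █
█ ↑██B  ███████████████████████ █
█ ↑↰███████████████████████████ █
█  ↑←←←↰███████████████████  ████
█   ███↑A  ██████████████████████
█   ██████ ██████████████████████
██████████ █████ ██████████     █
██████████  ███    ████  █   █  █
█               ██              █
█████████████████████████████████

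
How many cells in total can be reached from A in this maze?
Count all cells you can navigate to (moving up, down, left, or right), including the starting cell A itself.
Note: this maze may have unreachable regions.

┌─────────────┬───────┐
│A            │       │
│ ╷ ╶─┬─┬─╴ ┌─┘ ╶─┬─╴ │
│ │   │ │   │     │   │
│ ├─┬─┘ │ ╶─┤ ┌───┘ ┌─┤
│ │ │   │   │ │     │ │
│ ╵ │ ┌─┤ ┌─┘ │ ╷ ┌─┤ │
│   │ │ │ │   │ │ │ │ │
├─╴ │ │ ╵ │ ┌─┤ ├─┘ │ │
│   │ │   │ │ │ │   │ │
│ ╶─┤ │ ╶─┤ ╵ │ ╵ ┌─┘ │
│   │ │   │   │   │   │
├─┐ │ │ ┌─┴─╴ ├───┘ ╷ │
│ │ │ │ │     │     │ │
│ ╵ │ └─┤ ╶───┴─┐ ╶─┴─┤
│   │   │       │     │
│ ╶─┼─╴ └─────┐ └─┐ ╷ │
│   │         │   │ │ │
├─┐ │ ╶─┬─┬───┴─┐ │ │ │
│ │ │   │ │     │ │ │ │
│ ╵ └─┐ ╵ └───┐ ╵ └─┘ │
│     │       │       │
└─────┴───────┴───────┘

Using BFS/flood-fill to find all reachable cells from A:
Maze size: 11 × 11 = 121 total cells
81 cell(s) are walled off and cannot be reached from A.
Reachable cells: 40

Reachable region (· marks reachable cells):

┌─────────────┬───────┐
│A · · · · · ·│       │
│ ╷ ╶─┬─┬─╴ ┌─┘ ╶─┬─╴ │
│·│· ·│ │· ·│     │   │
│ ├─┬─┘ │ ╶─┤ ┌───┘ ┌─┤
│·│·│   │· ·│ │     │ │
│ ╵ │ ┌─┤ ┌─┘ │ ╷ ┌─┤ │
│· ·│ │·│·│   │ │ │ │ │
├─╴ │ │ ╵ │ ┌─┤ ├─┘ │ │
│· ·│ │· ·│ │ │ │   │ │
│ ╶─┤ │ ╶─┤ ╵ │ ╵ ┌─┘ │
│· ·│ │· ·│   │   │   │
├─┐ │ │ ┌─┴─╴ ├───┘ ╷ │
│·│·│ │·│     │     │ │
│ ╵ │ └─┤ ╶───┴─┐ ╶─┴─┤
│· ·│   │       │     │
│ ╶─┼─╴ └─────┐ └─┐ ╷ │
│· ·│         │   │ │ │
├─┐ │ ╶─┬─┬───┴─┐ │ │ │
│·│·│   │ │     │ │ │ │
│ ╵ └─┐ ╵ └───┐ ╵ └─┘ │
│· · ·│       │       │
└─────┴───────┴───────┘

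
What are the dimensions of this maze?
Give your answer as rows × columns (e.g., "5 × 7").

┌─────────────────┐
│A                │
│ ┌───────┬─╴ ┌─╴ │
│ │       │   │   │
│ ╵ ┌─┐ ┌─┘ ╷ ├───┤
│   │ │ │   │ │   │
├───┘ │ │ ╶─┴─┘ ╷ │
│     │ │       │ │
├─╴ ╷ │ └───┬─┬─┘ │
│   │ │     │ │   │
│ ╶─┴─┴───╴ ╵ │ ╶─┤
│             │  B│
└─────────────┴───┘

Counting the maze dimensions:
Rows (vertical): 6
Columns (horizontal): 9
Dimensions: 6 × 9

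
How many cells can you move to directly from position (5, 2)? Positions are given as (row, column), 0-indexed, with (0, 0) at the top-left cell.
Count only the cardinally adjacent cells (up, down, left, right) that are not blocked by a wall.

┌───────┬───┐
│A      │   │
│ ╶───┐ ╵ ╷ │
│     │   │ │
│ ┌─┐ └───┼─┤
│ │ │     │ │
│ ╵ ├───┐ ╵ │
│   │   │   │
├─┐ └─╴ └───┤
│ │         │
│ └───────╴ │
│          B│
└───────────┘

Checking passable neighbors of (5, 2):
Neighbors: (5, 1), (5, 3)
Count: 2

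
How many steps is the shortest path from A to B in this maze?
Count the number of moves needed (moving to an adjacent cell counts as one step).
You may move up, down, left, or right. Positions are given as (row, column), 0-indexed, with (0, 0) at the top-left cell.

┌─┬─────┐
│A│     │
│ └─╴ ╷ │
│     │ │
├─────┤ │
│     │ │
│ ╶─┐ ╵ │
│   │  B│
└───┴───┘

Using BFS to find shortest path:
Start: (0, 0), End: (3, 3)
Path found:
(0,0) → (1,0) → (1,1) → (1,2) → (0,2) → (0,3) → (1,3) → (2,3) → (3,3)
Number of steps: 8

Solution:

┌─┬─────┐
│A│  ↱ ↓│
│ └─╴ ╷ │
│↳ → ↑│↓│
├─────┤ │
│     │↓│
│ ╶─┐ ╵ │
│   │  B│
└───┴───┘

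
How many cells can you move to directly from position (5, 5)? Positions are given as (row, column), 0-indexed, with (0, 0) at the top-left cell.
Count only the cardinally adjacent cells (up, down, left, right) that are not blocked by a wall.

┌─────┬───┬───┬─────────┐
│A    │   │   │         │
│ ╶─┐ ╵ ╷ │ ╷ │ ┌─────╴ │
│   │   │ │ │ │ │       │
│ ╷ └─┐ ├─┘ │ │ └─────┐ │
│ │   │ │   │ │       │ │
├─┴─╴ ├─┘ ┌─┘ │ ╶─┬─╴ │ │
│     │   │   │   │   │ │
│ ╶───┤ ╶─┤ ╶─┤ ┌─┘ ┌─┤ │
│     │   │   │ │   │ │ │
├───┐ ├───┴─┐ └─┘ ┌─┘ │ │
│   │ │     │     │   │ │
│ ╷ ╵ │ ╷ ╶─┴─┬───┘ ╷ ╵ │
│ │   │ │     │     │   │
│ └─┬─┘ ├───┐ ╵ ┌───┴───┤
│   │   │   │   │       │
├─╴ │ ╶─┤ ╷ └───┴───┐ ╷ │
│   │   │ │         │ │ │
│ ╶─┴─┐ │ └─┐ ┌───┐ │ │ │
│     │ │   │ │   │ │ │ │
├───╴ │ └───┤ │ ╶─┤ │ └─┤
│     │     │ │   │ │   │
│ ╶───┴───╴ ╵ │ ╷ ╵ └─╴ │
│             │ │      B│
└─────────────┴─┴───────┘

Checking passable neighbors of (5, 5):
Neighbors: (5, 4)
Count: 1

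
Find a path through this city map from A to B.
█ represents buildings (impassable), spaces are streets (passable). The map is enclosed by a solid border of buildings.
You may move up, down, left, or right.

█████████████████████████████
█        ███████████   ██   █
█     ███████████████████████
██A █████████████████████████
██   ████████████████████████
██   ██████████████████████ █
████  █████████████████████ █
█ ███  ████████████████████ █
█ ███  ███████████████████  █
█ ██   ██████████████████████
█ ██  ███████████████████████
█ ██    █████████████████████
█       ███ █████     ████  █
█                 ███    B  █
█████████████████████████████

Finding the shortest path from A to B:
Movement: cardinal only
Path length: 35 steps
Directions: down → down → right → right → down → right → down → down → down → down → down → down → down → right → right → right → right → right → right → right → right → right → right → right → right → up → right → right → right → right → down → right → right → right → right

Solution:

█████████████████████████████
█        ███████████   ██   █
█     ███████████████████████
██A █████████████████████████
██↓  ████████████████████████
██↳→↓██████████████████████ █
████↳↓█████████████████████ █
█ ███↓ ████████████████████ █
█ ███↓ ███████████████████  █
█ ██ ↓ ██████████████████████
█ ██ ↓███████████████████████
█ ██ ↓  █████████████████████
█    ↓  ███ █████↱→→→↓████  █
█    ↳→→→→→→→→→→→↑███↳→→→B  █
█████████████████████████████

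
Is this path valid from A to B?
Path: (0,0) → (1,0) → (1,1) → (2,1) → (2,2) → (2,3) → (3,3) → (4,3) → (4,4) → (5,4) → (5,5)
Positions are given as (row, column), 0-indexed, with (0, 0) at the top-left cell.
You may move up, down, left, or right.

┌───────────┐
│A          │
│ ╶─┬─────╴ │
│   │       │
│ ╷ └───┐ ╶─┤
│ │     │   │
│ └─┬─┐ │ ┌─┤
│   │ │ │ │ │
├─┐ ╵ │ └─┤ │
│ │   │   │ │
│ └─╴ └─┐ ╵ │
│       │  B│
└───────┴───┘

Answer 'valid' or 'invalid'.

Checking path validity:
Result: All consecutive moves are passable.

valid

Correct solution:

┌───────────┐
│A          │
│ ╶─┬─────╴ │
│↳ ↓│       │
│ ╷ └───┐ ╶─┤
│ │↳ → ↓│   │
│ └─┬─┐ │ ┌─┤
│   │ │↓│ │ │
├─┐ ╵ │ └─┤ │
│ │   │↳ ↓│ │
│ └─╴ └─┐ ╵ │
│       │↳ B│
└───────┴───┘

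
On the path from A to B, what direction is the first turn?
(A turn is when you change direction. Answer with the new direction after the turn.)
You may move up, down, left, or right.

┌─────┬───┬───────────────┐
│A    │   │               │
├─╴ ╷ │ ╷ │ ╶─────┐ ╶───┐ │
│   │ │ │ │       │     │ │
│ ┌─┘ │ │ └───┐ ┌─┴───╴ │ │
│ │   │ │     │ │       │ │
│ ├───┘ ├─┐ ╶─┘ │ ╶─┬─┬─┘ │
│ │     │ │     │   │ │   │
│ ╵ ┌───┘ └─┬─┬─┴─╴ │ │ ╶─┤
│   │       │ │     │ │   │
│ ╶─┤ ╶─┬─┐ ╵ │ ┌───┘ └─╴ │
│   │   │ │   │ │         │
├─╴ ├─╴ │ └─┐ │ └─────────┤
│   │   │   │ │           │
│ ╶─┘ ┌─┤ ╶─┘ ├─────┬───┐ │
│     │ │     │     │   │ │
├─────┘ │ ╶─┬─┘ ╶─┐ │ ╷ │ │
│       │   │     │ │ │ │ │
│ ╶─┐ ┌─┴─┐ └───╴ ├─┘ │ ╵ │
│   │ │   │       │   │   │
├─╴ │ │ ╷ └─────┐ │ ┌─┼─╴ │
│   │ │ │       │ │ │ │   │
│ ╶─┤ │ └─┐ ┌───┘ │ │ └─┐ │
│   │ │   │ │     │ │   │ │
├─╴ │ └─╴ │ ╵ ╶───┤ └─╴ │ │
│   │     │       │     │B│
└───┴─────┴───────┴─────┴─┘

Directions: right, down, left, down, down, down, right, up, right, right, up, up, up, right, down, down, right, down, right, right, up, up, left, left, up, right, right, right, right, down, right, right, down, left, left, left, down, right, down, left, left, down, down, right, right, right, right, right, down, down, down, down, down, down
First turn direction: down

Solution:

┌─────┬───┬───────────────┐
│A ↓  │↱ ↓│↱ → → → ↓      │
├─╴ ╷ │ ╷ │ ╶─────┐ ╶───┐ │
│↓ ↲│ │↑│↓│↑ ← ↰  │↳ → ↓│ │
│ ┌─┘ │ │ └───┐ ┌─┴───╴ │ │
│↓│   │↑│↳ ↓  │↑│↓ ← ← ↲│ │
│ ├───┘ ├─┐ ╶─┘ │ ╶─┬─┬─┘ │
│↓│↱ → ↑│ │↳ → ↑│↳ ↓│ │   │
│ ╵ ┌───┘ └─┬─┬─┴─╴ │ │ ╶─┤
│↳ ↑│       │ │↓ ← ↲│ │   │
│ ╶─┤ ╶─┬─┐ ╵ │ ┌───┘ └─╴ │
│   │   │ │   │↓│         │
├─╴ ├─╴ │ └─┐ │ └─────────┤
│   │   │   │ │↳ → → → → ↓│
│ ╶─┘ ┌─┤ ╶─┘ ├─────┬───┐ │
│     │ │     │     │   │↓│
├─────┘ │ ╶─┬─┘ ╶─┐ │ ╷ │ │
│       │   │     │ │ │ │↓│
│ ╶─┐ ┌─┴─┐ └───╴ ├─┘ │ ╵ │
│   │ │   │       │   │  ↓│
├─╴ │ │ ╷ └─────┐ │ ┌─┼─╴ │
│   │ │ │       │ │ │ │  ↓│
│ ╶─┤ │ └─┐ ┌───┘ │ │ └─┐ │
│   │ │   │ │     │ │   │↓│
├─╴ │ └─╴ │ ╵ ╶───┤ └─╴ │ │
│   │     │       │     │B│
└───┴─────┴───────┴─────┴─┘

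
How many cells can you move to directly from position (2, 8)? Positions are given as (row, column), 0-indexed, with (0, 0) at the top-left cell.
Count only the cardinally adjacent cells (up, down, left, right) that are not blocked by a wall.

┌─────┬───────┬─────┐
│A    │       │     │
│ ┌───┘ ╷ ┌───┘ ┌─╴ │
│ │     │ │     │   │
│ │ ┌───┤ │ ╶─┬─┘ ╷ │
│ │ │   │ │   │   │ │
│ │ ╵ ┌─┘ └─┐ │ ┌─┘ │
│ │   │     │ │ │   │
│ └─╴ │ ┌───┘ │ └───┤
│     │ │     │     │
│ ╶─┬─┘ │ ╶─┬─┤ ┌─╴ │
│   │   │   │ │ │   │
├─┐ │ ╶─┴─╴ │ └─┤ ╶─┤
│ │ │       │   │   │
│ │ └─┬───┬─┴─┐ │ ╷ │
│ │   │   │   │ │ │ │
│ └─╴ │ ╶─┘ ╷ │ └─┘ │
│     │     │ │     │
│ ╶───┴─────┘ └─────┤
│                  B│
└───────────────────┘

Checking passable neighbors of (2, 8):
Neighbors: (1, 8), (2, 7)
Count: 2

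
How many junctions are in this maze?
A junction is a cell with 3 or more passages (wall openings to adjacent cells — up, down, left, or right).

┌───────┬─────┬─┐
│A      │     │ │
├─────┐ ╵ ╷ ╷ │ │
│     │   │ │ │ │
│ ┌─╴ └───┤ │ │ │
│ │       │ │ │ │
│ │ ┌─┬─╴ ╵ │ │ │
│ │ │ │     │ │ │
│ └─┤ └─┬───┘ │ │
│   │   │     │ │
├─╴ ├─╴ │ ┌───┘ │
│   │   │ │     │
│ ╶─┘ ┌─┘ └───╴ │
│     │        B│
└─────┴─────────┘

Checking each cell for number of passages:

Junctions found (3+ passages):
  (0, 5): 3 passages
  (2, 2): 3 passages
  (3, 4): 3 passages
  (5, 7): 3 passages
  (6, 4): 3 passages
Total junctions: 5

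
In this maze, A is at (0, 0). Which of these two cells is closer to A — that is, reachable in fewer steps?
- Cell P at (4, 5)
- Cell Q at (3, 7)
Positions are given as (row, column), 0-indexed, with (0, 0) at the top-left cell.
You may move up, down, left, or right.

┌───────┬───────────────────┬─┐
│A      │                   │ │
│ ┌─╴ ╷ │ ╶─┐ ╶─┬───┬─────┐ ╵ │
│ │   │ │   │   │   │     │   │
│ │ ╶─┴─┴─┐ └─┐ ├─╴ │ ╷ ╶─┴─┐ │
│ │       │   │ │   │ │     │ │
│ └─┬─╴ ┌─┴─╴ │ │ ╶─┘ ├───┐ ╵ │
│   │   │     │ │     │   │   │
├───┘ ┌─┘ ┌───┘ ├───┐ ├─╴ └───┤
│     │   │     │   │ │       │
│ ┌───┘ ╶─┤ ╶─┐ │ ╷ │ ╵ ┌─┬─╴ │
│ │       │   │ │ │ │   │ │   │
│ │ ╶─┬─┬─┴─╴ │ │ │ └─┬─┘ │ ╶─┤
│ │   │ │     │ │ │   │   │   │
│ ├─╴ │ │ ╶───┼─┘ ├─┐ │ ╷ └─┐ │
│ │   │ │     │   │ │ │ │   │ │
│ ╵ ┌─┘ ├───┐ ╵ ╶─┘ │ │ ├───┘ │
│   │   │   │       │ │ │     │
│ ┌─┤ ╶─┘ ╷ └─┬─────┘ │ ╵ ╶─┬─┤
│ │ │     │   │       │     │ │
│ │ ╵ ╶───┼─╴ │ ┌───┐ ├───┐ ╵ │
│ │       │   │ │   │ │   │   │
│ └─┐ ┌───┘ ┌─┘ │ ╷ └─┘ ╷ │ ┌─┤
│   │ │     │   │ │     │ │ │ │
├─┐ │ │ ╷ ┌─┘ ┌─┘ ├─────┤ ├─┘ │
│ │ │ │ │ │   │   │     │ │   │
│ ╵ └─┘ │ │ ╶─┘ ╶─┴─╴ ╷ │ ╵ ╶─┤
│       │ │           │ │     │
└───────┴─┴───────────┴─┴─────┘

Shortest path A → P at (4, 5): 43 steps
Shortest path A → Q at (3, 7): 40 steps

Q is closer (40 steps vs 43 steps).

Path to P:

┌───────┬───────────────────┬─┐
│A → ↓  │↱ → ↓              │ │
│ ┌─╴ ╷ │ ╶─┐ ╶─┬───┬─────┐ ╵ │
│ │↓ ↲│ │↑ ↰│↳ ↓│   │     │   │
│ │ ╶─┴─┴─┐ └─┐ ├─╴ │ ╷ ╶─┴─┐ │
│ │↳ → ↓  │↑ ↰│↓│   │ │     │ │
│ └─┬─╴ ┌─┴─╴ │ │ ╶─┘ ├───┐ ╵ │
│   │↓ ↲│↱ → ↑│↓│     │   │   │
├───┘ ┌─┘ ┌───┘ ├───┐ ├─╴ └───┤
│↓ ← ↲│↱ ↑│P ← ↲│   │ │       │
│ ┌───┘ ╶─┤ ╶─┐ │ ╷ │ ╵ ┌─┬─╴ │
│↓│↱ → ↑  │   │ │ │ │   │ │   │
│ │ ╶─┬─┬─┴─╴ │ │ │ └─┬─┘ │ ╶─┤
│↓│↑ ↰│ │     │ │ │   │   │   │
│ ├─╴ │ │ ╶───┼─┘ ├─┐ │ ╷ └─┐ │
│↓│↱ ↑│ │     │   │ │ │ │   │ │
│ ╵ ┌─┘ ├───┐ ╵ ╶─┘ │ │ ├───┘ │
│↳ ↑│   │   │       │ │ │     │
│ ┌─┤ ╶─┘ ╷ └─┬─────┘ │ ╵ ╶─┬─┤
│ │ │     │   │       │     │ │
│ │ ╵ ╶───┼─╴ │ ┌───┐ ├───┐ ╵ │
│ │       │   │ │   │ │   │   │
│ └─┐ ┌───┘ ┌─┘ │ ╷ └─┘ ╷ │ ┌─┤
│   │ │     │   │ │     │ │ │ │
├─┐ │ │ ╷ ┌─┘ ┌─┘ ├─────┤ ├─┘ │
│ │ │ │ │ │   │   │     │ │   │
│ ╵ └─┘ │ │ ╶─┘ ╶─┴─╴ ╷ │ ╵ ╶─┤
│       │ │           │ │     │
└───────┴─┴───────────┴─┴─────┘

Path to Q:

┌───────┬───────────────────┬─┐
│A → ↓  │↱ → ↓              │ │
│ ┌─╴ ╷ │ ╶─┐ ╶─┬───┬─────┐ ╵ │
│ │↓ ↲│ │↑ ↰│↳ ↓│   │     │   │
│ │ ╶─┴─┴─┐ └─┐ ├─╴ │ ╷ ╶─┴─┐ │
│ │↳ → ↓  │↑ ↰│↓│   │ │     │ │
│ └─┬─╴ ┌─┴─╴ │ │ ╶─┘ ├───┐ ╵ │
│   │↓ ↲│↱ → ↑│Q│     │   │   │
├───┘ ┌─┘ ┌───┘ ├───┐ ├─╴ └───┤
│↓ ← ↲│↱ ↑│     │   │ │       │
│ ┌───┘ ╶─┤ ╶─┐ │ ╷ │ ╵ ┌─┬─╴ │
│↓│↱ → ↑  │   │ │ │ │   │ │   │
│ │ ╶─┬─┬─┴─╴ │ │ │ └─┬─┘ │ ╶─┤
│↓│↑ ↰│ │     │ │ │   │   │   │
│ ├─╴ │ │ ╶───┼─┘ ├─┐ │ ╷ └─┐ │
│↓│↱ ↑│ │     │   │ │ │ │   │ │
│ ╵ ┌─┘ ├───┐ ╵ ╶─┘ │ │ ├───┘ │
│↳ ↑│   │   │       │ │ │     │
│ ┌─┤ ╶─┘ ╷ └─┬─────┘ │ ╵ ╶─┬─┤
│ │ │     │   │       │     │ │
│ │ ╵ ╶───┼─╴ │ ┌───┐ ├───┐ ╵ │
│ │       │   │ │   │ │   │   │
│ └─┐ ┌───┘ ┌─┘ │ ╷ └─┘ ╷ │ ┌─┤
│   │ │     │   │ │     │ │ │ │
├─┐ │ │ ╷ ┌─┘ ┌─┘ ├─────┤ ├─┘ │
│ │ │ │ │ │   │   │     │ │   │
│ ╵ └─┘ │ │ ╶─┘ ╶─┴─╴ ╷ │ ╵ ╶─┤
│       │ │           │ │     │
└───────┴─┴───────────┴─┴─────┘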